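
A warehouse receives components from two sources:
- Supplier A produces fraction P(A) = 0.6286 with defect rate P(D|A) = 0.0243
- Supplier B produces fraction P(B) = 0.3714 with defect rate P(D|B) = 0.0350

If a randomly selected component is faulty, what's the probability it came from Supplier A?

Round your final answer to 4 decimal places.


Let A = from Supplier A, D = faulty

Given:
- P(A) = 0.6286, P(B) = 0.3714
- P(D|A) = 0.0243, P(D|B) = 0.0350

Step 1: Find P(D)
P(D) = P(D|A)P(A) + P(D|B)P(B)
     = 0.0243 × 0.6286 + 0.0350 × 0.3714
     = 0.01527498 + 0.01299900
     = 0.02827398

Step 2: Apply Bayes' theorem
P(A|D) = P(D|A)P(A) / P(D)
       = 0.01527498 / 0.02827398
       = 0.5402


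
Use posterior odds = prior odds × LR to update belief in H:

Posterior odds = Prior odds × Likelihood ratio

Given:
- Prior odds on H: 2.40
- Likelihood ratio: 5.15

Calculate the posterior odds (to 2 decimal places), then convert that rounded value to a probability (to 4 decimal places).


Step 1: Calculate posterior odds
Posterior odds = Prior odds × LR
               = 2.40 × 5.15
               = 12.36

Step 2: Convert to probability
P(H|E) = Posterior odds / (1 + Posterior odds)
       = 12.36 / (1 + 12.36)
       = 12.36 / 13.36
       = 0.9251

The evidence increased P(H) from 0.7059 to 0.9251.


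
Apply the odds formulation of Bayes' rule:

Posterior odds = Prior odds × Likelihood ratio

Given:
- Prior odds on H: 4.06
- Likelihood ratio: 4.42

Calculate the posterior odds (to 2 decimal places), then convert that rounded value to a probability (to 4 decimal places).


Step 1: Calculate posterior odds
Posterior odds = Prior odds × LR
               = 4.06 × 4.42
               = 17.95

Step 2: Convert to probability
P(H|E) = Posterior odds / (1 + Posterior odds)
       = 17.95 / (1 + 17.95)
       = 17.95 / 18.95
       = 0.9472

The evidence increased P(H) from 0.8024 to 0.9472.


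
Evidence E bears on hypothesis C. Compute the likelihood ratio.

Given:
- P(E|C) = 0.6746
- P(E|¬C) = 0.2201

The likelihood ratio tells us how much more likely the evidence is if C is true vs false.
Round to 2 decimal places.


Likelihood Ratio (LR) = P(E|C) / P(E|¬C)

LR = 0.6746 / 0.2201
   = 3.06

The evidence is 3.06 times more likely if C is true than if C is false.
LR > 1, so observing E raises the odds in favor of C.


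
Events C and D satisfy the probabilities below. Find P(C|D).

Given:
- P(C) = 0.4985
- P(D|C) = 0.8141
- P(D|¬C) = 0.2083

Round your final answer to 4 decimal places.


Bayes' theorem: P(C|D) = P(D|C) × P(C) / P(D)

Step 1: Calculate P(D) using law of total probability
P(D) = P(D|C)P(C) + P(D|¬C)P(¬C)
     = 0.8141 × 0.4985 + 0.2083 × 0.5015
     = 0.40582885 + 0.10446245
     = 0.51029130

Step 2: Apply Bayes' theorem
P(C|D) = P(D|C) × P(C) / P(D)
       = 0.40582885 / 0.51029130
       = 0.7953


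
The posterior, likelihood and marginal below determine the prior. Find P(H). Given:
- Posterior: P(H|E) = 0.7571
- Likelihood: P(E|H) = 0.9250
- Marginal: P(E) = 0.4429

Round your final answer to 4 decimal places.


From Bayes' theorem: P(H|E) = P(E|H) × P(H) / P(E)

Rearranging for P(H):
P(H) = P(H|E) × P(E) / P(E|H)
     = 0.7571 × 0.4429 / 0.9250
     = 0.33531959 / 0.9250
     = 0.3625


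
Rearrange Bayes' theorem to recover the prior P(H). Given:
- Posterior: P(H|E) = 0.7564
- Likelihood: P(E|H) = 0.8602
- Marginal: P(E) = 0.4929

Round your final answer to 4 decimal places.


From Bayes' theorem: P(H|E) = P(E|H) × P(H) / P(E)

Rearranging for P(H):
P(H) = P(H|E) × P(E) / P(E|H)
     = 0.7564 × 0.4929 / 0.8602
     = 0.37282956 / 0.8602
     = 0.4334


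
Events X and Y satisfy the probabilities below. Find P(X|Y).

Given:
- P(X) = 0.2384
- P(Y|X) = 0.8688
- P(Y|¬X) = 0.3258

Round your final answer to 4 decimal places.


Bayes' theorem: P(X|Y) = P(Y|X) × P(X) / P(Y)

Step 1: Calculate P(Y) using law of total probability
P(Y) = P(Y|X)P(X) + P(Y|¬X)P(¬X)
     = 0.8688 × 0.2384 + 0.3258 × 0.7616
     = 0.20712192 + 0.24812928
     = 0.45525120

Step 2: Apply Bayes' theorem
P(X|Y) = P(Y|X) × P(X) / P(Y)
       = 0.20712192 / 0.45525120
       = 0.4550


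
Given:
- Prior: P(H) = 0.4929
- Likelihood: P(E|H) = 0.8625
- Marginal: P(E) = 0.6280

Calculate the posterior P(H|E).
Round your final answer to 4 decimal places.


Using Bayes' theorem:

P(H|E) = P(E|H) × P(H) / P(E)
       = 0.8625 × 0.4929 / 0.6280
       = 0.42512625 / 0.6280
       = 0.6770

The evidence strengthens our belief in H.
Prior: 0.4929 → Posterior: 0.6770


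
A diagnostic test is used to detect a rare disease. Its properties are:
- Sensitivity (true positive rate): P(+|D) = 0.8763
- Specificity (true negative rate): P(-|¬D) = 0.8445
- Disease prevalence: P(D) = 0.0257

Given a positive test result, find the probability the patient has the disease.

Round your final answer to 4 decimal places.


Let D = has disease, + = positive test

Given:
- P(D) = 0.0257 (prevalence)
- P(+|D) = 0.8763 (sensitivity)
- P(-|¬D) = 0.8445 (specificity)
- P(+|¬D) = 0.1555 (false positive rate = 1 - specificity)

Step 1: Find P(+)
P(+) = P(+|D)P(D) + P(+|¬D)P(¬D)
     = 0.8763 × 0.0257 + 0.1555 × 0.9743
     = 0.02252091 + 0.15150365
     = 0.17402456

Step 2: Apply Bayes' theorem for P(D|+)
P(D|+) = P(+|D)P(D) / P(+)
       = 0.02252091 / 0.17402456
       = 0.1294


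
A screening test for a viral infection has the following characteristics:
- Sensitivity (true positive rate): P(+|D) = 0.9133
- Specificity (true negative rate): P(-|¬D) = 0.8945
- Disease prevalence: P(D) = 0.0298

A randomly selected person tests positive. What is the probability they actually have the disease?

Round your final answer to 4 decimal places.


Let D = has disease, + = positive test

Given:
- P(D) = 0.0298 (prevalence)
- P(+|D) = 0.9133 (sensitivity)
- P(-|¬D) = 0.8945 (specificity)
- P(+|¬D) = 0.1055 (false positive rate = 1 - specificity)

Step 1: Find P(+)
P(+) = P(+|D)P(D) + P(+|¬D)P(¬D)
     = 0.9133 × 0.0298 + 0.1055 × 0.9702
     = 0.02721634 + 0.10235610
     = 0.12957244

Step 2: Apply Bayes' theorem for P(D|+)
P(D|+) = P(+|D)P(D) / P(+)
       = 0.02721634 / 0.12957244
       = 0.2100


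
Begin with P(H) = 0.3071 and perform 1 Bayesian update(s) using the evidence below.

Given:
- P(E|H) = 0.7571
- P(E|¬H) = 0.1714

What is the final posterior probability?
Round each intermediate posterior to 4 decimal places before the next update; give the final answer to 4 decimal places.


Sequential Bayesian updating:

Initial prior: P(H) = 0.3071

Update 1:
  P(E) = 0.7571 × 0.3071 + 0.1714 × 0.6929 = 0.23250541 + 0.11876306 = 0.35126847
  P(H|E) = 0.23250541 / 0.35126847 = 0.6619

Final posterior: 0.6619


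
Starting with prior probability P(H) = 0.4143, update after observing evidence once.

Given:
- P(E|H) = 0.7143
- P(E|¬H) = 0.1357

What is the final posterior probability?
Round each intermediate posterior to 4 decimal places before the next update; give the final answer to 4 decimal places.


Sequential Bayesian updating:

Initial prior: P(H) = 0.4143

Update 1:
  P(E) = 0.7143 × 0.4143 + 0.1357 × 0.5857 = 0.29593449 + 0.07947949 = 0.37541398
  P(H|E) = 0.29593449 / 0.37541398 = 0.7883

Final posterior: 0.7883


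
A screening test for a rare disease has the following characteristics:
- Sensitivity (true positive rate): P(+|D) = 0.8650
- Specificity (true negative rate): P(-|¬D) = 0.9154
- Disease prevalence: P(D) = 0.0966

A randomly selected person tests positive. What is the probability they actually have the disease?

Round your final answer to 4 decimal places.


Let D = has disease, + = positive test

Given:
- P(D) = 0.0966 (prevalence)
- P(+|D) = 0.8650 (sensitivity)
- P(-|¬D) = 0.9154 (specificity)
- P(+|¬D) = 0.0846 (false positive rate = 1 - specificity)

Step 1: Find P(+)
P(+) = P(+|D)P(D) + P(+|¬D)P(¬D)
     = 0.8650 × 0.0966 + 0.0846 × 0.9034
     = 0.08355900 + 0.07642764
     = 0.15998664

Step 2: Apply Bayes' theorem for P(D|+)
P(D|+) = P(+|D)P(D) / P(+)
       = 0.08355900 / 0.15998664
       = 0.5223


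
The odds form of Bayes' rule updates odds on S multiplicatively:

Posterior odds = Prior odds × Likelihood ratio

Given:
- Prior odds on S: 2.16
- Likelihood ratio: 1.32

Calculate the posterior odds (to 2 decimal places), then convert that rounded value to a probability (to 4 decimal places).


Step 1: Calculate posterior odds
Posterior odds = Prior odds × LR
               = 2.16 × 1.32
               = 2.85

Step 2: Convert to probability
P(S|E) = Posterior odds / (1 + Posterior odds)
       = 2.85 / (1 + 2.85)
       = 2.85 / 3.85
       = 0.7403

The evidence increased P(S) from 0.6835 to 0.7403.


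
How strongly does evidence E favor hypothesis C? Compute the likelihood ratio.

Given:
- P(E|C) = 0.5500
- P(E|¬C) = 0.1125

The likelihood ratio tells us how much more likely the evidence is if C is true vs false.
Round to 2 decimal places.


Likelihood Ratio (LR) = P(E|C) / P(E|¬C)

LR = 0.5500 / 0.1125
   = 4.89

The evidence is 4.89 times more likely if C is true than if C is false.
Since LR > 1, the evidence supports C over ¬C.


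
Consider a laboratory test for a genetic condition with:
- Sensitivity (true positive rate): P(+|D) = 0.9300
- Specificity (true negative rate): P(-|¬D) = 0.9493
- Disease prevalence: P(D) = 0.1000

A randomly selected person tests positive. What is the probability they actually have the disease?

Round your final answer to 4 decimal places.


Let D = has disease, + = positive test

Given:
- P(D) = 0.1000 (prevalence)
- P(+|D) = 0.9300 (sensitivity)
- P(-|¬D) = 0.9493 (specificity)
- P(+|¬D) = 0.0507 (false positive rate = 1 - specificity)

Step 1: Find P(+)
P(+) = P(+|D)P(D) + P(+|¬D)P(¬D)
     = 0.9300 × 0.1000 + 0.0507 × 0.9000
     = 0.09300000 + 0.04563000
     = 0.13863000

Step 2: Apply Bayes' theorem for P(D|+)
P(D|+) = P(+|D)P(D) / P(+)
       = 0.09300000 / 0.13863000
       = 0.6709


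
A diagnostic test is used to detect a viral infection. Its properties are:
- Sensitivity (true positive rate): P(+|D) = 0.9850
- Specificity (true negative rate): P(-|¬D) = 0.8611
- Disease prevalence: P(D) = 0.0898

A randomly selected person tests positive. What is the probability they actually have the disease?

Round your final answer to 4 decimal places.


Let D = has disease, + = positive test

Given:
- P(D) = 0.0898 (prevalence)
- P(+|D) = 0.9850 (sensitivity)
- P(-|¬D) = 0.8611 (specificity)
- P(+|¬D) = 0.1389 (false positive rate = 1 - specificity)

Step 1: Find P(+)
P(+) = P(+|D)P(D) + P(+|¬D)P(¬D)
     = 0.9850 × 0.0898 + 0.1389 × 0.9102
     = 0.08845300 + 0.12642678
     = 0.21487978

Step 2: Apply Bayes' theorem for P(D|+)
P(D|+) = P(+|D)P(D) / P(+)
       = 0.08845300 / 0.21487978
       = 0.4116


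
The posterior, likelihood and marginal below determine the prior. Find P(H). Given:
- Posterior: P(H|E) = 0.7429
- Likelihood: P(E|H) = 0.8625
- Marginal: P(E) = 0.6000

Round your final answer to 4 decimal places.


From Bayes' theorem: P(H|E) = P(E|H) × P(H) / P(E)

Rearranging for P(H):
P(H) = P(H|E) × P(E) / P(E|H)
     = 0.7429 × 0.6000 / 0.8625
     = 0.44574000 / 0.8625
     = 0.5168


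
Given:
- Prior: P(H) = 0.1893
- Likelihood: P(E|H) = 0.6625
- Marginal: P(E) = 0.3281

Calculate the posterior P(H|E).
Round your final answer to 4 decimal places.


Using Bayes' theorem:

P(H|E) = P(E|H) × P(H) / P(E)
       = 0.6625 × 0.1893 / 0.3281
       = 0.12541125 / 0.3281
       = 0.3822

The evidence strengthens our belief in H.
Prior: 0.1893 → Posterior: 0.3822


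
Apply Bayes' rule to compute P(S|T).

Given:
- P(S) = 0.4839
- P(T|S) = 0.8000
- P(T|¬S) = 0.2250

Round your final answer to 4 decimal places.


Bayes' theorem: P(S|T) = P(T|S) × P(S) / P(T)

Step 1: Calculate P(T) using law of total probability
P(T) = P(T|S)P(S) + P(T|¬S)P(¬S)
     = 0.8000 × 0.4839 + 0.2250 × 0.5161
     = 0.38712000 + 0.11612250
     = 0.50324250

Step 2: Apply Bayes' theorem
P(S|T) = P(T|S) × P(S) / P(T)
       = 0.38712000 / 0.50324250
       = 0.7693


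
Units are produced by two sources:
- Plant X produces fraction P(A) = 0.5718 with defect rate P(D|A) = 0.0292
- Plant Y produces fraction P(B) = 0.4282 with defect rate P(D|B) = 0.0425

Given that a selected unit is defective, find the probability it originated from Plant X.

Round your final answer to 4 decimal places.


Let A = from Plant X, D = defective

Given:
- P(A) = 0.5718, P(B) = 0.4282
- P(D|A) = 0.0292, P(D|B) = 0.0425

Step 1: Find P(D)
P(D) = P(D|A)P(A) + P(D|B)P(B)
     = 0.0292 × 0.5718 + 0.0425 × 0.4282
     = 0.01669656 + 0.01819850
     = 0.03489506

Step 2: Apply Bayes' theorem
P(A|D) = P(D|A)P(A) / P(D)
       = 0.01669656 / 0.03489506
       = 0.4785


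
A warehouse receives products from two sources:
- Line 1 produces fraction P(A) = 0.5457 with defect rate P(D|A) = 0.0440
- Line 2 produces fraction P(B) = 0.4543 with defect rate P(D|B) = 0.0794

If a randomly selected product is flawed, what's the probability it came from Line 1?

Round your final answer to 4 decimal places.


Let A = from Line 1, D = flawed

Given:
- P(A) = 0.5457, P(B) = 0.4543
- P(D|A) = 0.0440, P(D|B) = 0.0794

Step 1: Find P(D)
P(D) = P(D|A)P(A) + P(D|B)P(B)
     = 0.0440 × 0.5457 + 0.0794 × 0.4543
     = 0.02401080 + 0.03607142
     = 0.06008222

Step 2: Apply Bayes' theorem
P(A|D) = P(D|A)P(A) / P(D)
       = 0.02401080 / 0.06008222
       = 0.3996


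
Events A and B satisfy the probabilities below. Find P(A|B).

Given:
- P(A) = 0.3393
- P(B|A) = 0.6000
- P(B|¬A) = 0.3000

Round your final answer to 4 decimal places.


Bayes' theorem: P(A|B) = P(B|A) × P(A) / P(B)

Step 1: Calculate P(B) using law of total probability
P(B) = P(B|A)P(A) + P(B|¬A)P(¬A)
     = 0.6000 × 0.3393 + 0.3000 × 0.6607
     = 0.20358000 + 0.19821000
     = 0.40179000

Step 2: Apply Bayes' theorem
P(A|B) = P(B|A) × P(A) / P(B)
       = 0.20358000 / 0.40179000
       = 0.5067


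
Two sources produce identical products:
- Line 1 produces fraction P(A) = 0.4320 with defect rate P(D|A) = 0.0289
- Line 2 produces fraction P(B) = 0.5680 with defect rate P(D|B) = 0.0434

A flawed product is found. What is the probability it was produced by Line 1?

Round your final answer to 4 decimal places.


Let A = from Line 1, D = flawed

Given:
- P(A) = 0.4320, P(B) = 0.5680
- P(D|A) = 0.0289, P(D|B) = 0.0434

Step 1: Find P(D)
P(D) = P(D|A)P(A) + P(D|B)P(B)
     = 0.0289 × 0.4320 + 0.0434 × 0.5680
     = 0.01248480 + 0.02465120
     = 0.03713600

Step 2: Apply Bayes' theorem
P(A|D) = P(D|A)P(A) / P(D)
       = 0.01248480 / 0.03713600
       = 0.3362


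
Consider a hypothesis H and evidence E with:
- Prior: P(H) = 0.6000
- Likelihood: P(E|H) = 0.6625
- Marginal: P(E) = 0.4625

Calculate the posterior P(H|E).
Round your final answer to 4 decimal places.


Using Bayes' theorem:

P(H|E) = P(E|H) × P(H) / P(E)
       = 0.6625 × 0.6000 / 0.4625
       = 0.39750000 / 0.4625
       = 0.8595

The evidence strengthens our belief in H.
Prior: 0.6000 → Posterior: 0.8595


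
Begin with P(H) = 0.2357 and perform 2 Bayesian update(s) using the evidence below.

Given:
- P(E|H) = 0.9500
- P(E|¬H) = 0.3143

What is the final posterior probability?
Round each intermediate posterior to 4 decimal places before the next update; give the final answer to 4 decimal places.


Sequential Bayesian updating:

Initial prior: P(H) = 0.2357

Update 1:
  P(E) = 0.9500 × 0.2357 + 0.3143 × 0.7643 = 0.22391500 + 0.24021949 = 0.46413449
  P(H|E) = 0.22391500 / 0.46413449 = 0.4824

Update 2:
  P(E) = 0.9500 × 0.4824 + 0.3143 × 0.5176 = 0.45828000 + 0.16268168 = 0.62096168
  P(H|E) = 0.45828000 / 0.62096168 = 0.7380

Final posterior: 0.7380


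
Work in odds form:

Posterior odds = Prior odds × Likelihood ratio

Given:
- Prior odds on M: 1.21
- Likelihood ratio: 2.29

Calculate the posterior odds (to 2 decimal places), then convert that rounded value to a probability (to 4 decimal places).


Step 1: Calculate posterior odds
Posterior odds = Prior odds × LR
               = 1.21 × 2.29
               = 2.77

Step 2: Convert to probability
P(M|E) = Posterior odds / (1 + Posterior odds)
       = 2.77 / (1 + 2.77)
       = 2.77 / 3.77
       = 0.7347

The evidence increased P(M) from 0.5475 to 0.7347.


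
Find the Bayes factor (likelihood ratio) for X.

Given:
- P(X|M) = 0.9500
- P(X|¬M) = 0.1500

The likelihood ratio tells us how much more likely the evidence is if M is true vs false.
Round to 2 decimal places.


Likelihood Ratio (LR) = P(X|M) / P(X|¬M)

LR = 0.9500 / 0.1500
   = 6.33

The evidence is 6.33 times more likely if M is true than if M is false.
LR > 1, so observing X raises the odds in favor of M.


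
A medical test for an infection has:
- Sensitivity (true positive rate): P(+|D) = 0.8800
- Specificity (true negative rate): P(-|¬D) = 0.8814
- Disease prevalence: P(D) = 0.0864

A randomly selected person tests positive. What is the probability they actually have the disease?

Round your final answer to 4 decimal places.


Let D = has disease, + = positive test

Given:
- P(D) = 0.0864 (prevalence)
- P(+|D) = 0.8800 (sensitivity)
- P(-|¬D) = 0.8814 (specificity)
- P(+|¬D) = 0.1186 (false positive rate = 1 - specificity)

Step 1: Find P(+)
P(+) = P(+|D)P(D) + P(+|¬D)P(¬D)
     = 0.8800 × 0.0864 + 0.1186 × 0.9136
     = 0.07603200 + 0.10835296
     = 0.18438496

Step 2: Apply Bayes' theorem for P(D|+)
P(D|+) = P(+|D)P(D) / P(+)
       = 0.07603200 / 0.18438496
       = 0.4124


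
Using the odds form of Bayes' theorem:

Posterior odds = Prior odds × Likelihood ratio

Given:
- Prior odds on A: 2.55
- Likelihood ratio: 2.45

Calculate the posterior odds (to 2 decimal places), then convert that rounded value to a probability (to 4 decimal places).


Step 1: Calculate posterior odds
Posterior odds = Prior odds × LR
               = 2.55 × 2.45
               = 6.25

Step 2: Convert to probability
P(A|E) = Posterior odds / (1 + Posterior odds)
       = 6.25 / (1 + 6.25)
       = 6.25 / 7.25
       = 0.8621

The evidence increased P(A) from 0.7183 to 0.8621.


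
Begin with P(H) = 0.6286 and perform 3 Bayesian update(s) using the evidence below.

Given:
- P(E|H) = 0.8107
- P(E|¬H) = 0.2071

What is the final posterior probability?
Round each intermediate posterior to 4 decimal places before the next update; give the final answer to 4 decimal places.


Sequential Bayesian updating:

Initial prior: P(H) = 0.6286

Update 1:
  P(E) = 0.8107 × 0.6286 + 0.2071 × 0.3714 = 0.50960602 + 0.07691694 = 0.58652296
  P(H|E) = 0.50960602 / 0.58652296 = 0.8689

Update 2:
  P(E) = 0.8107 × 0.8689 + 0.2071 × 0.1311 = 0.70441723 + 0.02715081 = 0.73156804
  P(H|E) = 0.70441723 / 0.73156804 = 0.9629

Update 3:
  P(E) = 0.8107 × 0.9629 + 0.2071 × 0.0371 = 0.78062303 + 0.00768341 = 0.78830644
  P(H|E) = 0.78062303 / 0.78830644 = 0.9903

Final posterior: 0.9903


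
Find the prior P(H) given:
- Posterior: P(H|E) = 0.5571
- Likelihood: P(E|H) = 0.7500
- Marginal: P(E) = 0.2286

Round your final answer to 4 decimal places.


From Bayes' theorem: P(H|E) = P(E|H) × P(H) / P(E)

Rearranging for P(H):
P(H) = P(H|E) × P(E) / P(E|H)
     = 0.5571 × 0.2286 / 0.7500
     = 0.12735306 / 0.7500
     = 0.1698


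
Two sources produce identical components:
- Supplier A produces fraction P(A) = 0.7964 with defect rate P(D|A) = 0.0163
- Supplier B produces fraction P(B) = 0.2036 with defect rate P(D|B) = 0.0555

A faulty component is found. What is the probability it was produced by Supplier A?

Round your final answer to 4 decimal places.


Let A = from Supplier A, D = faulty

Given:
- P(A) = 0.7964, P(B) = 0.2036
- P(D|A) = 0.0163, P(D|B) = 0.0555

Step 1: Find P(D)
P(D) = P(D|A)P(A) + P(D|B)P(B)
     = 0.0163 × 0.7964 + 0.0555 × 0.2036
     = 0.01298132 + 0.01129980
     = 0.02428112

Step 2: Apply Bayes' theorem
P(A|D) = P(D|A)P(A) / P(D)
       = 0.01298132 / 0.02428112
       = 0.5346


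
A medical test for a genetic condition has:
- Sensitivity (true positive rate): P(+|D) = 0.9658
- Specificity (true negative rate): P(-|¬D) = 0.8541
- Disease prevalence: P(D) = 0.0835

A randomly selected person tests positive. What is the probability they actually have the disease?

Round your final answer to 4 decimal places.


Let D = has disease, + = positive test

Given:
- P(D) = 0.0835 (prevalence)
- P(+|D) = 0.9658 (sensitivity)
- P(-|¬D) = 0.8541 (specificity)
- P(+|¬D) = 0.1459 (false positive rate = 1 - specificity)

Step 1: Find P(+)
P(+) = P(+|D)P(D) + P(+|¬D)P(¬D)
     = 0.9658 × 0.0835 + 0.1459 × 0.9165
     = 0.08064430 + 0.13371735
     = 0.21436165

Step 2: Apply Bayes' theorem for P(D|+)
P(D|+) = P(+|D)P(D) / P(+)
       = 0.08064430 / 0.21436165
       = 0.3762


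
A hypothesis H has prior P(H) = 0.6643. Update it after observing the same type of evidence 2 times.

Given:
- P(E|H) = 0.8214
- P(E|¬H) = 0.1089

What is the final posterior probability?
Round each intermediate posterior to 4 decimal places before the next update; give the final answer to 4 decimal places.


Sequential Bayesian updating:

Initial prior: P(H) = 0.6643

Update 1:
  P(E) = 0.8214 × 0.6643 + 0.1089 × 0.3357 = 0.54565602 + 0.03655773 = 0.58221375
  P(H|E) = 0.54565602 / 0.58221375 = 0.9372

Update 2:
  P(E) = 0.8214 × 0.9372 + 0.1089 × 0.0628 = 0.76981608 + 0.00683892 = 0.77665500
  P(H|E) = 0.76981608 / 0.77665500 = 0.9912

Final posterior: 0.9912


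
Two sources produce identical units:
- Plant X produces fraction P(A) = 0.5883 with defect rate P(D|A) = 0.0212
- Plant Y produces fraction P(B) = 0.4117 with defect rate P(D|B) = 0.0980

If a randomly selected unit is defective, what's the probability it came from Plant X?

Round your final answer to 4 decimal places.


Let A = from Plant X, D = defective

Given:
- P(A) = 0.5883, P(B) = 0.4117
- P(D|A) = 0.0212, P(D|B) = 0.0980

Step 1: Find P(D)
P(D) = P(D|A)P(A) + P(D|B)P(B)
     = 0.0212 × 0.5883 + 0.0980 × 0.4117
     = 0.01247196 + 0.04034660
     = 0.05281856

Step 2: Apply Bayes' theorem
P(A|D) = P(D|A)P(A) / P(D)
       = 0.01247196 / 0.05281856
       = 0.2361


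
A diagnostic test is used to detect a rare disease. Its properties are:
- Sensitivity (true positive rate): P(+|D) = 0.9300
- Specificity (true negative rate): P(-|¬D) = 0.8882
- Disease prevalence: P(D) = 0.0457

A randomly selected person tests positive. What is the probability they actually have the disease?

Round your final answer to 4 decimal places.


Let D = has disease, + = positive test

Given:
- P(D) = 0.0457 (prevalence)
- P(+|D) = 0.9300 (sensitivity)
- P(-|¬D) = 0.8882 (specificity)
- P(+|¬D) = 0.1118 (false positive rate = 1 - specificity)

Step 1: Find P(+)
P(+) = P(+|D)P(D) + P(+|¬D)P(¬D)
     = 0.9300 × 0.0457 + 0.1118 × 0.9543
     = 0.04250100 + 0.10669074
     = 0.14919174

Step 2: Apply Bayes' theorem for P(D|+)
P(D|+) = P(+|D)P(D) / P(+)
       = 0.04250100 / 0.14919174
       = 0.2849


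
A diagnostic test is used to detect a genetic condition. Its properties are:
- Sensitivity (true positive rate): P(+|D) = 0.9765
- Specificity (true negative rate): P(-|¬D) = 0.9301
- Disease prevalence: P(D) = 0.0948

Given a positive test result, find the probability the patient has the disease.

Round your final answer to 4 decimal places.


Let D = has disease, + = positive test

Given:
- P(D) = 0.0948 (prevalence)
- P(+|D) = 0.9765 (sensitivity)
- P(-|¬D) = 0.9301 (specificity)
- P(+|¬D) = 0.0699 (false positive rate = 1 - specificity)

Step 1: Find P(+)
P(+) = P(+|D)P(D) + P(+|¬D)P(¬D)
     = 0.9765 × 0.0948 + 0.0699 × 0.9052
     = 0.09257220 + 0.06327348
     = 0.15584568

Step 2: Apply Bayes' theorem for P(D|+)
P(D|+) = P(+|D)P(D) / P(+)
       = 0.09257220 / 0.15584568
       = 0.5940


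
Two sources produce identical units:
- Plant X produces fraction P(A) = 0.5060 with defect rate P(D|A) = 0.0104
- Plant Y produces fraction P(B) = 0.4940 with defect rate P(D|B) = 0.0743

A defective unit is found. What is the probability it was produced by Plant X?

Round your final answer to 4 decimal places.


Let A = from Plant X, D = defective

Given:
- P(A) = 0.5060, P(B) = 0.4940
- P(D|A) = 0.0104, P(D|B) = 0.0743

Step 1: Find P(D)
P(D) = P(D|A)P(A) + P(D|B)P(B)
     = 0.0104 × 0.5060 + 0.0743 × 0.4940
     = 0.00526240 + 0.03670420
     = 0.04196660

Step 2: Apply Bayes' theorem
P(A|D) = P(D|A)P(A) / P(D)
       = 0.00526240 / 0.04196660
       = 0.1254


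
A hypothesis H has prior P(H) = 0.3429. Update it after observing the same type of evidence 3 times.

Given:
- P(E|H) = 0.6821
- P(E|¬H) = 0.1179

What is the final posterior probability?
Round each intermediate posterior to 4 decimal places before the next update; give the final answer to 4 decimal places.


Sequential Bayesian updating:

Initial prior: P(H) = 0.3429

Update 1:
  P(E) = 0.6821 × 0.3429 + 0.1179 × 0.6571 = 0.23389209 + 0.07747209 = 0.31136418
  P(H|E) = 0.23389209 / 0.31136418 = 0.7512

Update 2:
  P(E) = 0.6821 × 0.7512 + 0.1179 × 0.2488 = 0.51239352 + 0.02933352 = 0.54172704
  P(H|E) = 0.51239352 / 0.54172704 = 0.9459

Update 3:
  P(E) = 0.6821 × 0.9459 + 0.1179 × 0.0541 = 0.64519839 + 0.00637839 = 0.65157678
  P(H|E) = 0.64519839 / 0.65157678 = 0.9902

Final posterior: 0.9902


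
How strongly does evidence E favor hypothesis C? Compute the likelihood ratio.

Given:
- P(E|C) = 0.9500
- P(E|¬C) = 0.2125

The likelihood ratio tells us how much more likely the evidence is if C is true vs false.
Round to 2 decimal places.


Likelihood Ratio (LR) = P(E|C) / P(E|¬C)

LR = 0.9500 / 0.2125
   = 4.47

The evidence is 4.47 times more likely if C is true than if C is false.
Because LR exceeds 1, E is evidence for C.


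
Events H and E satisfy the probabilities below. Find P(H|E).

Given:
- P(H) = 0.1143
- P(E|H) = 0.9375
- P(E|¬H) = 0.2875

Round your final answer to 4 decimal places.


Bayes' theorem: P(H|E) = P(E|H) × P(H) / P(E)

Step 1: Calculate P(E) using law of total probability
P(E) = P(E|H)P(H) + P(E|¬H)P(¬H)
     = 0.9375 × 0.1143 + 0.2875 × 0.8857
     = 0.10715625 + 0.25463875
     = 0.36179500

Step 2: Apply Bayes' theorem
P(H|E) = P(E|H) × P(H) / P(E)
       = 0.10715625 / 0.36179500
       = 0.2962


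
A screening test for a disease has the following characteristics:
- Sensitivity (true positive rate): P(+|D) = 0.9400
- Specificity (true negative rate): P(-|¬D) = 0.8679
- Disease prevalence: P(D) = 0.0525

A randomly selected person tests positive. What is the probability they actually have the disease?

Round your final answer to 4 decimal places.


Let D = has disease, + = positive test

Given:
- P(D) = 0.0525 (prevalence)
- P(+|D) = 0.9400 (sensitivity)
- P(-|¬D) = 0.8679 (specificity)
- P(+|¬D) = 0.1321 (false positive rate = 1 - specificity)

Step 1: Find P(+)
P(+) = P(+|D)P(D) + P(+|¬D)P(¬D)
     = 0.9400 × 0.0525 + 0.1321 × 0.9475
     = 0.04935000 + 0.12516475
     = 0.17451475

Step 2: Apply Bayes' theorem for P(D|+)
P(D|+) = P(+|D)P(D) / P(+)
       = 0.04935000 / 0.17451475
       = 0.2828


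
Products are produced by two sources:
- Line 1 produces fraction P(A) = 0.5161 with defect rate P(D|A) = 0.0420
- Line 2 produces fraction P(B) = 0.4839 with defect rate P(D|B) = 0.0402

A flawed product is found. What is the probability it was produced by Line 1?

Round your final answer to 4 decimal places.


Let A = from Line 1, D = flawed

Given:
- P(A) = 0.5161, P(B) = 0.4839
- P(D|A) = 0.0420, P(D|B) = 0.0402

Step 1: Find P(D)
P(D) = P(D|A)P(A) + P(D|B)P(B)
     = 0.0420 × 0.5161 + 0.0402 × 0.4839
     = 0.02167620 + 0.01945278
     = 0.04112898

Step 2: Apply Bayes' theorem
P(A|D) = P(D|A)P(A) / P(D)
       = 0.02167620 / 0.04112898
       = 0.5270


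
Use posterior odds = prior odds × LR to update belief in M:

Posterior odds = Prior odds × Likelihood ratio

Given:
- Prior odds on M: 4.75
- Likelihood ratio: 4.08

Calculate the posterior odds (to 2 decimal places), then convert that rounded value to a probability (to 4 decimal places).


Step 1: Calculate posterior odds
Posterior odds = Prior odds × LR
               = 4.75 × 4.08
               = 19.38

Step 2: Convert to probability
P(M|E) = Posterior odds / (1 + Posterior odds)
       = 19.38 / (1 + 19.38)
       = 19.38 / 20.38
       = 0.9509

The evidence increased P(M) from 0.8261 to 0.9509.


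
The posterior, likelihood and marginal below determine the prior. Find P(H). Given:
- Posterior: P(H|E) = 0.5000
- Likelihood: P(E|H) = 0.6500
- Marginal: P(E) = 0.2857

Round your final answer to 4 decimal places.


From Bayes' theorem: P(H|E) = P(E|H) × P(H) / P(E)

Rearranging for P(H):
P(H) = P(H|E) × P(E) / P(E|H)
     = 0.5000 × 0.2857 / 0.6500
     = 0.14285000 / 0.6500
     = 0.2198


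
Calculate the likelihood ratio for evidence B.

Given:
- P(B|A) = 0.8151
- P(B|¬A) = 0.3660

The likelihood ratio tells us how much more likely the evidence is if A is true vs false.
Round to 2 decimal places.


Likelihood Ratio (LR) = P(B|A) / P(B|¬A)

LR = 0.8151 / 0.3660
   = 2.23

The evidence is 2.23 times more likely if A is true than if A is false.
Because LR exceeds 1, B is evidence for A.


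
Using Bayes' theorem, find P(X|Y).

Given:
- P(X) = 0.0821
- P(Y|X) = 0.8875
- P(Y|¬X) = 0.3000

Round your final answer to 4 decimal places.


Bayes' theorem: P(X|Y) = P(Y|X) × P(X) / P(Y)

Step 1: Calculate P(Y) using law of total probability
P(Y) = P(Y|X)P(X) + P(Y|¬X)P(¬X)
     = 0.8875 × 0.0821 + 0.3000 × 0.9179
     = 0.07286375 + 0.27537000
     = 0.34823375

Step 2: Apply Bayes' theorem
P(X|Y) = P(Y|X) × P(X) / P(Y)
       = 0.07286375 / 0.34823375
       = 0.2092


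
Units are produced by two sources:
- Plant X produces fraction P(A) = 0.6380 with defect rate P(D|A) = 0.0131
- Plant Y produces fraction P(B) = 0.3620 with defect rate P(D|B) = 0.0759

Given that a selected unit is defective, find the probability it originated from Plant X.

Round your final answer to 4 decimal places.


Let A = from Plant X, D = defective

Given:
- P(A) = 0.6380, P(B) = 0.3620
- P(D|A) = 0.0131, P(D|B) = 0.0759

Step 1: Find P(D)
P(D) = P(D|A)P(A) + P(D|B)P(B)
     = 0.0131 × 0.6380 + 0.0759 × 0.3620
     = 0.00835780 + 0.02747580
     = 0.03583360

Step 2: Apply Bayes' theorem
P(A|D) = P(D|A)P(A) / P(D)
       = 0.00835780 / 0.03583360
       = 0.2332


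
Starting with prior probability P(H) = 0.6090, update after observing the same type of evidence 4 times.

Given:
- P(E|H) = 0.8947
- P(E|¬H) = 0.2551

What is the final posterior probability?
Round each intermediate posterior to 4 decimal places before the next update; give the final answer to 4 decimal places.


Sequential Bayesian updating:

Initial prior: P(H) = 0.6090

Update 1:
  P(E) = 0.8947 × 0.6090 + 0.2551 × 0.3910 = 0.54487230 + 0.09974410 = 0.64461640
  P(H|E) = 0.54487230 / 0.64461640 = 0.8453

Update 2:
  P(E) = 0.8947 × 0.8453 + 0.2551 × 0.1547 = 0.75628991 + 0.03946397 = 0.79575388
  P(H|E) = 0.75628991 / 0.79575388 = 0.9504

Update 3:
  P(E) = 0.8947 × 0.9504 + 0.2551 × 0.0496 = 0.85032288 + 0.01265296 = 0.86297584
  P(H|E) = 0.85032288 / 0.86297584 = 0.9853

Update 4:
  P(E) = 0.8947 × 0.9853 + 0.2551 × 0.0147 = 0.88154791 + 0.00374997 = 0.88529788
  P(H|E) = 0.88154791 / 0.88529788 = 0.9958

Final posterior: 0.9958


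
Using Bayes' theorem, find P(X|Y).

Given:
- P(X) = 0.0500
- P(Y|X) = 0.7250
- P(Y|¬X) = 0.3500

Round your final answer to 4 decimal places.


Bayes' theorem: P(X|Y) = P(Y|X) × P(X) / P(Y)

Step 1: Calculate P(Y) using law of total probability
P(Y) = P(Y|X)P(X) + P(Y|¬X)P(¬X)
     = 0.7250 × 0.0500 + 0.3500 × 0.9500
     = 0.03625000 + 0.33250000
     = 0.36875000

Step 2: Apply Bayes' theorem
P(X|Y) = P(Y|X) × P(X) / P(Y)
       = 0.03625000 / 0.36875000
       = 0.0983


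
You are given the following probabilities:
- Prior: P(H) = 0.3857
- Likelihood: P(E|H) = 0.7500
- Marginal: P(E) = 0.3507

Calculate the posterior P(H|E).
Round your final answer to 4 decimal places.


Using Bayes' theorem:

P(H|E) = P(E|H) × P(H) / P(E)
       = 0.7500 × 0.3857 / 0.3507
       = 0.28927500 / 0.3507
       = 0.8249

The evidence strengthens our belief in H.
Prior: 0.3857 → Posterior: 0.8249


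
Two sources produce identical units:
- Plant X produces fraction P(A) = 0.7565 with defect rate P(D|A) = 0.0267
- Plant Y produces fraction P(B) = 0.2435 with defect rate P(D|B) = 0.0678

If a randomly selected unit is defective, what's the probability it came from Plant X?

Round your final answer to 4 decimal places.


Let A = from Plant X, D = defective

Given:
- P(A) = 0.7565, P(B) = 0.2435
- P(D|A) = 0.0267, P(D|B) = 0.0678

Step 1: Find P(D)
P(D) = P(D|A)P(A) + P(D|B)P(B)
     = 0.0267 × 0.7565 + 0.0678 × 0.2435
     = 0.02019855 + 0.01650930
     = 0.03670785

Step 2: Apply Bayes' theorem
P(A|D) = P(D|A)P(A) / P(D)
       = 0.02019855 / 0.03670785
       = 0.5503


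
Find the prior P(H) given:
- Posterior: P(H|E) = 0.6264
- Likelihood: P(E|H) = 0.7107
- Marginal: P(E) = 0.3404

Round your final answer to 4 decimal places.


From Bayes' theorem: P(H|E) = P(E|H) × P(H) / P(E)

Rearranging for P(H):
P(H) = P(H|E) × P(E) / P(E|H)
     = 0.6264 × 0.3404 / 0.7107
     = 0.21322656 / 0.7107
     = 0.3000


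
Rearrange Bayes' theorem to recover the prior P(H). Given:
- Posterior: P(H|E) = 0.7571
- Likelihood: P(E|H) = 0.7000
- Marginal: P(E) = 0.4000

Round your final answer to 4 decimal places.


From Bayes' theorem: P(H|E) = P(E|H) × P(H) / P(E)

Rearranging for P(H):
P(H) = P(H|E) × P(E) / P(E|H)
     = 0.7571 × 0.4000 / 0.7000
     = 0.30284000 / 0.7000
     = 0.4326


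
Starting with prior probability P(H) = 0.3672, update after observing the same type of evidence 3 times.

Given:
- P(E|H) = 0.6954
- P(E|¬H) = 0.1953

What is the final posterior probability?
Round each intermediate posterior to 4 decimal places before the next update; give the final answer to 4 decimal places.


Sequential Bayesian updating:

Initial prior: P(H) = 0.3672

Update 1:
  P(E) = 0.6954 × 0.3672 + 0.1953 × 0.6328 = 0.25535088 + 0.12358584 = 0.37893672
  P(H|E) = 0.25535088 / 0.37893672 = 0.6739

Update 2:
  P(E) = 0.6954 × 0.6739 + 0.1953 × 0.3261 = 0.46863006 + 0.06368733 = 0.53231739
  P(H|E) = 0.46863006 / 0.53231739 = 0.8804

Update 3:
  P(E) = 0.6954 × 0.8804 + 0.1953 × 0.1196 = 0.61223016 + 0.02335788 = 0.63558804
  P(H|E) = 0.61223016 / 0.63558804 = 0.9632

Final posterior: 0.9632


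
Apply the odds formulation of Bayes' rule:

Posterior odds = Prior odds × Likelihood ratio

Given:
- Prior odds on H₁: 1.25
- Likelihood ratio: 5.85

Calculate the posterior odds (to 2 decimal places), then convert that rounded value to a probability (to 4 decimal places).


Step 1: Calculate posterior odds
Posterior odds = Prior odds × LR
               = 1.25 × 5.85
               = 7.31

Step 2: Convert to probability
P(H₁|E) = Posterior odds / (1 + Posterior odds)
       = 7.31 / (1 + 7.31)
       = 7.31 / 8.31
       = 0.8797

The evidence increased P(H₁) from 0.5556 to 0.8797.


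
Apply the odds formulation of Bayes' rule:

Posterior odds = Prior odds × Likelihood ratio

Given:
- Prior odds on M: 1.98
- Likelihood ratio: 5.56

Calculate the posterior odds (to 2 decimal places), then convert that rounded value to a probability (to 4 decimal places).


Step 1: Calculate posterior odds
Posterior odds = Prior odds × LR
               = 1.98 × 5.56
               = 11.01

Step 2: Convert to probability
P(M|E) = Posterior odds / (1 + Posterior odds)
       = 11.01 / (1 + 11.01)
       = 11.01 / 12.01
       = 0.9167

The evidence increased P(M) from 0.6644 to 0.9167.


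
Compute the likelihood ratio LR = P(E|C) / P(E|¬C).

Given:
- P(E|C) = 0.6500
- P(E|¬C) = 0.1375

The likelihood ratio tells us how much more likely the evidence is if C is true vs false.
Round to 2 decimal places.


Likelihood Ratio (LR) = P(E|C) / P(E|¬C)

LR = 0.6500 / 0.1375
   = 4.73

The evidence is 4.73 times more likely if C is true than if C is false.
Since LR > 1, the evidence supports C over ¬C.


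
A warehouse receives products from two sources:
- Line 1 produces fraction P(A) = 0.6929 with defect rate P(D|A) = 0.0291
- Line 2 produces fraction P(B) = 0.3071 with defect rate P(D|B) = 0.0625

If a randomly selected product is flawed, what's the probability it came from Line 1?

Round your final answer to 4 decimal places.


Let A = from Line 1, D = flawed

Given:
- P(A) = 0.6929, P(B) = 0.3071
- P(D|A) = 0.0291, P(D|B) = 0.0625

Step 1: Find P(D)
P(D) = P(D|A)P(A) + P(D|B)P(B)
     = 0.0291 × 0.6929 + 0.0625 × 0.3071
     = 0.02016339 + 0.01919375
     = 0.03935714

Step 2: Apply Bayes' theorem
P(A|D) = P(D|A)P(A) / P(D)
       = 0.02016339 / 0.03935714
       = 0.5123


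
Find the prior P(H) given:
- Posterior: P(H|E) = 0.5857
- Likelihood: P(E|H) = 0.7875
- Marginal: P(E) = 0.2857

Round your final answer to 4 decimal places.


From Bayes' theorem: P(H|E) = P(E|H) × P(H) / P(E)

Rearranging for P(H):
P(H) = P(H|E) × P(E) / P(E|H)
     = 0.5857 × 0.2857 / 0.7875
     = 0.16733449 / 0.7875
     = 0.2125


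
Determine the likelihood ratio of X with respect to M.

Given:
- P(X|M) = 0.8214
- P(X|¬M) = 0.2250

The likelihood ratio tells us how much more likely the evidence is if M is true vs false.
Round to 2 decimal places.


Likelihood Ratio (LR) = P(X|M) / P(X|¬M)

LR = 0.8214 / 0.2250
   = 3.65

The evidence is 3.65 times more likely if M is true than if M is false.
LR > 1, so observing X raises the odds in favor of M.


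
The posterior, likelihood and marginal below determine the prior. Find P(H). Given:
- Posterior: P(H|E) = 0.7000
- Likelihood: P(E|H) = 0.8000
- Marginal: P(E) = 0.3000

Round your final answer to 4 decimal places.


From Bayes' theorem: P(H|E) = P(E|H) × P(H) / P(E)

Rearranging for P(H):
P(H) = P(H|E) × P(E) / P(E|H)
     = 0.7000 × 0.3000 / 0.8000
     = 0.21000000 / 0.8000
     = 0.2625


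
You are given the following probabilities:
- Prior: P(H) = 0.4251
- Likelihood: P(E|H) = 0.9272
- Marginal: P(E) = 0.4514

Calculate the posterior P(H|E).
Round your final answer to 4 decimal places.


Using Bayes' theorem:

P(H|E) = P(E|H) × P(H) / P(E)
       = 0.9272 × 0.4251 / 0.4514
       = 0.39415272 / 0.4514
       = 0.8732

The evidence strengthens our belief in H.
Prior: 0.4251 → Posterior: 0.8732


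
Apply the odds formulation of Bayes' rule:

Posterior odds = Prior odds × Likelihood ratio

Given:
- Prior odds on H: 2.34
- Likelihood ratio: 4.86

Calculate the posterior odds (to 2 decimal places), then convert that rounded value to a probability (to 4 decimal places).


Step 1: Calculate posterior odds
Posterior odds = Prior odds × LR
               = 2.34 × 4.86
               = 11.37

Step 2: Convert to probability
P(H|E) = Posterior odds / (1 + Posterior odds)
       = 11.37 / (1 + 11.37)
       = 11.37 / 12.37
       = 0.9192

The evidence increased P(H) from 0.7006 to 0.9192.


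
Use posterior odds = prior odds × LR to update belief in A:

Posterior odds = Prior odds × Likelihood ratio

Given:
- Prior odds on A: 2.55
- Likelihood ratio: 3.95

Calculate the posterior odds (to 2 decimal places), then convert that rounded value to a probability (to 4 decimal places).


Step 1: Calculate posterior odds
Posterior odds = Prior odds × LR
               = 2.55 × 3.95
               = 10.07

Step 2: Convert to probability
P(A|E) = Posterior odds / (1 + Posterior odds)
       = 10.07 / (1 + 10.07)
       = 10.07 / 11.07
       = 0.9097

The evidence increased P(A) from 0.7183 to 0.9097.


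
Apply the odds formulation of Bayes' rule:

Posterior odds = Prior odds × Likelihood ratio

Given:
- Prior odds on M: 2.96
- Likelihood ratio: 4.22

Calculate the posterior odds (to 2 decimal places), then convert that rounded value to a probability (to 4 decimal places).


Step 1: Calculate posterior odds
Posterior odds = Prior odds × LR
               = 2.96 × 4.22
               = 12.49

Step 2: Convert to probability
P(M|E) = Posterior odds / (1 + Posterior odds)
       = 12.49 / (1 + 12.49)
       = 12.49 / 13.49
       = 0.9259

The evidence increased P(M) from 0.7475 to 0.9259.
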